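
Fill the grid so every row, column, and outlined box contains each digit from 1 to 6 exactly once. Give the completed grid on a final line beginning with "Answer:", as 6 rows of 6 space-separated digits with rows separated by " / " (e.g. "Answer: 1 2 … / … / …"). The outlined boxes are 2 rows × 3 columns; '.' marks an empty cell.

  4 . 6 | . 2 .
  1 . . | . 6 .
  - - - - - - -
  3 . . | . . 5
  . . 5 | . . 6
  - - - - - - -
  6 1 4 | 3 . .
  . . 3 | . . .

Step 1. [r4c1∈{2}] r4c1 has the single candidate 2 ⇒ r4c1=2.
Step 2. [r6c4∈{1,2,4,5,6}] across row 6, 6 lands solely at r6c4, so r6c4=6.
Step 3. [r6c2∈{2,5}] in box 5, 2 fits only at r6c2, so r6c2=2.
Step 4. [r4c2∈{4}] only 4 remains possible at r4c2 ⇒ r4c2=4.
Step 5. [r4c4∈{1}] r4c4's peers cover all but 1 ⇒ r4c4=1.
Step 6. [r6c5∈{1,4,5}] 1 has one home in col 5: r6c5. So r6c5=1.
Step 7. [r1c4∈{5}] nothing but 5 survives at r1c4 ⇒ r1c4=5.
Step 8. [r1c2∈{3}] r1c2's peers cover all but 3. So r1c2=3.
Step 9. [r2c4∈{4}] r2c4 has the single candidate 4. So r2c4=4.
Step 10. [r2c3∈{2}] nothing but 2 survives at r2c3. So r2c3=2.
Step 11. [r5c6∈{2}] only 2 remains possible at r5c6 ⇒ r5c6=2.
Step 12. [r3c3∈{1}] r3c3 has the single candidate 1, so r3c3=1.
Step 13. [r3c5∈{4}] r3c5 has the single candidate 4 ⇒ r3c5=4.
Step 14. [r3c4∈{2}] r3c4's peers cover all but 2. So r3c4=2.
Step 15. [r6c6∈{4}] r6c6 has the single candidate 4, so r6c6=4.
Step 16. [r5c5∈{5}] r5c5 is down to just 5 ⇒ r5c5=5.
Step 17. [r6c1∈{5}] nothing but 5 survives at r6c1 ⇒ r6c1=5.
Step 18. [r4c5∈{3}] nothing but 3 survives at r4c5 ⇒ r4c5=3.
Step 19. [r2c2∈{5}] r2c2 is down to just 5. So r2c2=5.
Step 20. [r3c2∈{6}] nothing but 6 survives at r3c2 ⇒ r3c2=6.
Step 21. [r2c6∈{3}] r2c6 has the single candidate 3. So r2c6=3.
Step 22. [r1c6∈{1}] only 1 remains possible at r1c6 ⇒ r1c6=1.

Answer: 4 3 6 5 2 1 / 1 5 2 4 6 3 / 3 6 1 2 4 5 / 2 4 5 1 3 6 / 6 1 4 3 5 2 / 5 2 3 6 1 4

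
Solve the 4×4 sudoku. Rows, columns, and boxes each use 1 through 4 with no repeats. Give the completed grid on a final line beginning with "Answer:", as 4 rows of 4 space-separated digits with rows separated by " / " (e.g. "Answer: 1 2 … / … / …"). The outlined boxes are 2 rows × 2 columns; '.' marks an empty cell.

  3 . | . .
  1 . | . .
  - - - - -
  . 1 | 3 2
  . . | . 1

Step 1. [r1c4∈{4}] only 4 remains possible at r1c4. So r1c4=4.
Step 2. [r1c2∈{2}] r1c2 has the single candidate 2, so r1c2=2.
Step 3. [r3c1∈{4}] only 4 remains possible at r3c1. So r3c1=4.
Step 4. [r4c3∈{4}] only 4 remains possible at r4c3 ⇒ r4c3=4.
Step 5. [r4c2∈{3}] r4c2 is down to just 3 ⇒ r4c2=3.
Step 6. [r2c2∈{4}] r2c2 is down to just 4 ⇒ r2c2=4.
Step 7. [r2c3∈{2}] nothing but 2 survives at r2c3, so r2c3=2.
Step 8. [r4c1∈{2}] nothing but 2 survives at r4c1, so r4c1=2.
Step 9. [r2c4∈{3}] r2c4 is down to just 3. So r2c4=3.
Step 10. [r1c3∈{1}] r1c3 has the single candidate 1 ⇒ r1c3=1.

Answer: 3 2 1 4 / 1 4 2 3 / 4 1 3 2 / 2 3 4 1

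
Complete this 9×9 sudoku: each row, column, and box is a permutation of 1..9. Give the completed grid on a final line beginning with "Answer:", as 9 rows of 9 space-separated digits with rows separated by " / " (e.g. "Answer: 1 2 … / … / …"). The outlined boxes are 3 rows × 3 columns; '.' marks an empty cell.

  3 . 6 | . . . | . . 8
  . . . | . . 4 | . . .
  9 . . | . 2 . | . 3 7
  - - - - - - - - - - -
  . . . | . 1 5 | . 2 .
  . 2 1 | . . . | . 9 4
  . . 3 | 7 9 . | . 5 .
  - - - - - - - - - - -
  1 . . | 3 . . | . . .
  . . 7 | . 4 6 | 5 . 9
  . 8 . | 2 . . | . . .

Step 1. [r2c9∈{1,2,5,6}] 5 has one home in col 9: r2c9. So r2c9=5.
Step 2. [r1c7∈{1,2,4,9}] r1c7 is the only open cell in row 1 admitting 2, so r1c7=2.
Step 3. [r4c4∈{4,6,8}] across col 4, 4 lands solely at r4c4. So r4c4=4.
Step 4. [r2c5∈{3,6,7,8}] across row 2, 3 lands solely at r2c5, so r2c5=3.
Step 5. [r5c5∈{6,8}] 6 has one home in col 5: r5c5. So r5c5=6.
Step 6. [r5c4∈{8}] r5c4's peers cover all but 8, so r5c4=8.
Step 7. [r7c5∈{5,7,8}] col 5 places 8 nowhere but r7c5 ⇒ r7c5=8.
Step 8. [r8c4∈{1}] r8c4's peers cover all but 1, so r8c4=1.
Step 9. [r9c5∈{5,7}] r9c5 is the only open cell in box 8 admitting 5 ⇒ r9c5=5.
Step 10. [r2c7∈{1,6,9}] 9 has one home in col 7: r2c7, so r2c7=9.
Step 11. [r2c4∈{6}] r2c4 has the single candidate 6. So r2c4=6.
Step 12. [r3c7∈{1,4,6}] r3c7 is the only open cell in row 3 admitting 6. So r3c7=6.
Step 13. [r1c8∈{1,4}] in box 3, 4 fits only at r1c8, so r1c8=4.
Step 14. [r3c4∈{5}] nothing but 5 survives at r3c4 ⇒ r3c4=5.
Step 15. [r7c3∈{2,4,5,9}] 5 has one home in col 3: r7c3 ⇒ r7c3=5.
Step 16. [r1c5∈{7}] nothing but 7 survives at r1c5, so r1c5=7.
Step 17. [r2c8∈{1}] r2c8 has the single candidate 1. So r2c8=1.
Step 18. [r2c3∈{2,8}] 2 has one home in col 3: r2c3, so r2c3=2.
Step 19. [r2c1∈{7,8}] across row 2, 8 lands solely at r2c1, so r2c1=8.
Step 20. [r3c3∈{4}] r3c3's peers cover all but 4, so r3c3=4.
Step 21. [r9c3∈{9}] r9c3 has the single candidate 9. So r9c3=9.
Step 22. [r9c6∈{7}] r9c6 is down to just 7, so r9c6=7.
Step 23. [r9c8∈{6}] r9c8's peers cover all but 6. So r9c8=6.
Step 24. [r9c1∈{4}] r9c1 has the single candidate 4. So r9c1=4.
Step 25. [r6c1∈{6}] r6c1 is down to just 6. So r6c1=6.
Step 26. [r4c1∈{7}] r4c1 is down to just 7, so r4c1=7.
Step 27. [r3c2∈{1}] nothing but 1 survives at r3c2 ⇒ r3c2=1.
Step 28. [r5c7∈{3,7}] r5c7 is the only open cell in row 5 admitting 7. So r5c7=7.
Step 29. [r6c9∈{1}] r6c9 is down to just 1, so r6c9=1.
Step 30. [r9c9∈{3}] r9c9's peers cover all but 3, so r9c9=3.
Step 31. [r7c6∈{9}] r7c6's peers cover all but 9, so r7c6=9.
Step 32. [r4c3∈{8}] r4c3 is down to just 8. So r4c3=8.
Step 33. [r4c7∈{3}] only 3 remains possible at r4c7, so r4c7=3.
Step 34. [r1c2∈{5}] r1c2 is down to just 5. So r1c2=5.
Step 35. [r5c6∈{3}] nothing but 3 survives at r5c6, so r5c6=3.
Step 36. [r8c8∈{8}] r8c8 has the single candidate 8. So r8c8=8.
Step 37. [r4c9∈{6}] nothing but 6 survives at r4c9 ⇒ r4c9=6.
Step 38. [r7c2∈{6}] r7c2 has the single candidate 6, so r7c2=6.
Step 39. [r1c4∈{9}] nothing but 9 survives at r1c4 ⇒ r1c4=9.
Step 40. [r8c2∈{3}] r8c2 has the single candidate 3. So r8c2=3.
Step 41. [r3c6∈{8}] r3c6 is down to just 8 ⇒ r3c6=8.
Step 42. [r1c6∈{1}] r1c6 is down to just 1. So r1c6=1.
Step 43. [r5c1∈{5}] r5c1's peers cover all but 5 ⇒ r5c1=5.
Step 44. [r8c1∈{2}] r8c1 has the single candidate 2 ⇒ r8c1=2.
Step 45. [r6c2∈{4}] only 4 remains possible at r6c2. So r6c2=4.
Step 46. [r7c7∈{4}] r7c7 is down to just 4. So r7c7=4.
Step 47. [r6c7∈{8}] r6c7 has the single candidate 8, so r6c7=8.
Step 48. [r9c7∈{1}] r9c7's peers cover all but 1 ⇒ r9c7=1.
Step 49. [r2c2∈{7}] nothing but 7 survives at r2c2, so r2c2=7.
Step 50. [r4c2∈{9}] r4c2 is down to just 9, so r4c2=9.
Step 51. [r7c9∈{2}] r7c9's peers cover all but 2 ⇒ r7c9=2.
Step 52. [r6c6∈{2}] r6c6's peers cover all but 2 ⇒ r6c6=2.
Step 53. [r7c8∈{7}] r7c8 has the single candidate 7, so r7c8=7.

Answer: 3 5 6 9 7 1 2 4 8 / 8 7 2 6 3 4 9 1 5 / 9 1 4 5 2 8 6 3 7 / 7 9 8 4 1 5 3 2 6 / 5 2 1 8 6 3 7 9 4 / 6 4 3 7 9 2 8 5 1 / 1 6 5 3 8 9 4 7 2 / 2 3 7 1 4 6 5 8 9 / 4 8 9 2 5 7 1 6 3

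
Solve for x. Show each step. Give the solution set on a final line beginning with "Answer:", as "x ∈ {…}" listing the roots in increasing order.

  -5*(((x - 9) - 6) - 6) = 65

Step 1. [-5*(((x - 9) - 6) - 6) = 65] leading coefficient -5: divide by -5 ⇒ div: ((x - 9) - 6) - 6 = -13.
Step 2. [((x - 9) - 6) - 6 = -13] -6 is outermost — add 6 both sides. So sub: (x - 9) - 6 = -7.
Step 3. [(x - 9) - 6 = -7] the outer -6 inverts by adding 6, so sub: x - 9 = -1.
Step 4. [x - 9 = -1] 9 comes off first (add 9). So sub: x = 8.

Answer: x ∈ {8}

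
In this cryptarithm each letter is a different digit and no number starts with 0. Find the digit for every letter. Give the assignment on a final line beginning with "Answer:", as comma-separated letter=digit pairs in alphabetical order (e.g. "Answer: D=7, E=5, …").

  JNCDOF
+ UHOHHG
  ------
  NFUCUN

Step 1. [col 1: F + G ≡ N (mod 10)] several values work for G in column 1 (F + G ≡ N (mod 10), carry-in 0); try G=7 ⇒ G=7.
Step 2. [col 1: F + G ≡ N (mod 10)] column 1 (F + G ≡ N (mod 10), carry-in 0) doesn't pin N yet; pick N=6 and continue ⇒ N=6.
Step 3. [col 1: F + G ≡ N (mod 10)] in column 1 we have F+G≡N with carry-in 0; given G=7, N=6 and digits 6,7 already taken and all letters distinct, that pins F to 9 ⇒ F=9.
Step 4. [col 2: O + H ≡ U (mod 10)] H=2 is one option consistent with column 2 (O + H ≡ U (mod 10), carry-in 1) — take it, so H=2.
Step 5. [col 2: O + H ≡ U (mod 10)] several values work for U in column 2 (O + H ≡ U (mod 10), carry-in 1); try U=1, so U=1.
Step 6. [col 2: O + H ≡ U (mod 10)] column 2 reads O+H+carry(1)=U with H=2, U=1; with digits 1,2,6,7,9 already taken and all letters distinct, the only value for O is 8, so O=8.
Step 7. [col 3: D + H ≡ C (mod 10)] column 3: given H=2, carry-in 1, and digits 1,2,6,7,8,9 already taken and all letters distinct, D+H≡C (mod 10) forces D=0 ⇒ D=0.
Step 8. [col 3: D + H ≡ C (mod 10)] column 3 reads D+H+carry(1)=C with D=0, H=2; with digits 0,1,2,6,7,8,9 already taken and all letters distinct, the only value for C is 3, so C=3.
Step 9. [col 6: J + U ≡ N (mod 10)] column 6: given U=1, N=6, carry-in 0, and digits 0,1,2,3,6,7,8,9 already taken and all letters distinct, J+U≡N (mod 10) forces J=5 ⇒ J=5.

Answer: C=3, D=0, F=9, G=7, H=2, J=5, N=6, O=8, U=1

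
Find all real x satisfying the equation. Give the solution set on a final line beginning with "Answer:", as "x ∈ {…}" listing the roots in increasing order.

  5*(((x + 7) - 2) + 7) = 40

Step 1. [5*(((x + 7) - 2) + 7) = 40] 5 out front; divide by 5, so div: ((x + 7) - 2) + 7 = 8.
Step 2. [((x + 7) - 2) + 7 = 8] subtract 7: x sits inside (… + 7), so sub: (x + 7) - 2 = 1.
Step 3. [(x + 7) - 2 = 1] -2 is outermost — add 2 both sides, so sub: x + 7 = 3.
Step 4. [x + 7 = 3] +7 is outermost — subtract 7 both sides ⇒ sub: x = -4.

Answer: x ∈ {-4}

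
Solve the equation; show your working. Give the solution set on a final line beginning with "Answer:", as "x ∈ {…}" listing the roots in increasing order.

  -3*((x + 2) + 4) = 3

Step 1. [-3*((x + 2) + 4) = 3] leading coefficient -3: divide by -3. So div: (x + 2) + 4 = -1.
Step 2. [(x + 2) + 4 = -1] +4 is outermost — subtract 4 both sides ⇒ sub: x + 2 = -5.
Step 3. [x + 2 = -5] peel the +2: subtract 2 from each side ⇒ sub: x = -7.

Answer: x ∈ {-7}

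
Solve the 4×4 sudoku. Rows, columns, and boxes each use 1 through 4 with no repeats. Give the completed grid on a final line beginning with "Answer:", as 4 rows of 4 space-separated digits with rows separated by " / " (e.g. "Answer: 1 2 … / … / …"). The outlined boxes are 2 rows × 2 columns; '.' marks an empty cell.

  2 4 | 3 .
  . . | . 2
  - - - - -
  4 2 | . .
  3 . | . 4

Step 1. [r3c3∈{1}] r3c3's peers cover all but 1 ⇒ r3c3=1.
Step 2. [r2c1∈{1}] r2c1 is down to just 1 ⇒ r2c1=1.
Step 3. [r4c3∈{2}] r4c3 is down to just 2. So r4c3=2.
Step 4. [r4c2∈{1}] r4c2 has the single candidate 1 ⇒ r4c2=1.
Step 5. [r2c3∈{4}] r2c3 has the single candidate 4, so r2c3=4.
Step 6. [r2c2∈{3}] r2c2's peers cover all but 3. So r2c2=3.
Step 7. [r3c4∈{3}] r3c4 is down to just 3 ⇒ r3c4=3.
Step 8. [r1c4∈{1}] only 1 remains possible at r1c4, so r1c4=1.

Answer: 2 4 3 1 / 1 3 4 2 / 4 2 1 3 / 3 1 2 4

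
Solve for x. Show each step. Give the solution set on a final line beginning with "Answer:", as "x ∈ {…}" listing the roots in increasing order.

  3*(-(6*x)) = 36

Step 1. [3*(-(6*x)) = 36] LHS = 3·(…); ÷3 both sides, so div: -(6*x) = 12.
Step 2. [-(6*x) = 12] LHS negated; negate both sides, so neg: 6*x = -12.
Step 3. [6*x = -12] 6·(inner) — divide through by 6 ⇒ div: x = -2.

Answer: x ∈ {-2}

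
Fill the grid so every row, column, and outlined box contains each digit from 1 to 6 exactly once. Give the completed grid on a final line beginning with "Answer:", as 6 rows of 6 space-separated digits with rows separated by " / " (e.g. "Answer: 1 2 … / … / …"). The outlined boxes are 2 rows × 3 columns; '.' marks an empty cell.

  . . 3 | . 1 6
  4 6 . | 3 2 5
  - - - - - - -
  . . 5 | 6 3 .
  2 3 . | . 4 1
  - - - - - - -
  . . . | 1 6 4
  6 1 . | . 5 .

Step 1. [r1c2∈{2,5}] r1c2 is the only open cell in row 1 admitting 2. So r1c2=2.
Step 2. [r6c4∈{2}] r6c4 has the single candidate 2 ⇒ r6c4=2.
Step 3. [r5c1∈{3,5}] row 5 places 3 nowhere but r5c1 ⇒ r5c1=3.
Step 4. [r3c2∈{4}] only 4 remains possible at r3c2 ⇒ r3c2=4.
Step 5. [r5c2∈{5}] r5c2 has the single candidate 5, so r5c2=5.
Step 6. [r3c6∈{2}] r3c6 is down to just 2 ⇒ r3c6=2.
Step 7. [r1c4∈{4}] r1c4's peers cover all but 4, so r1c4=4.
Step 8. [r2c3∈{1}] r2c3's peers cover all but 1, so r2c3=1.
Step 9. [r5c3∈{2}] r5c3 is down to just 2. So r5c3=2.
Step 10. [r6c3∈{4}] r6c3 is down to just 4. So r6c3=4.
Step 11. [r1c1∈{5}] r1c1's peers cover all but 5, so r1c1=5.
Step 12. [r4c3∈{6}] r4c3's peers cover all but 6 ⇒ r4c3=6.
Step 13. [r6c6∈{3}] r6c6 is down to just 3 ⇒ r6c6=3.
Step 14. [r4c4∈{5}] only 5 remains possible at r4c4, so r4c4=5.
Step 15. [r3c1∈{1}] r3c1's peers cover all but 1 ⇒ r3c1=1.

Answer: 5 2 3 4 1 6 / 4 6 1 3 2 5 / 1 4 5 6 3 2 / 2 3 6 5 4 1 / 3 5 2 1 6 4 / 6 1 4 2 5 3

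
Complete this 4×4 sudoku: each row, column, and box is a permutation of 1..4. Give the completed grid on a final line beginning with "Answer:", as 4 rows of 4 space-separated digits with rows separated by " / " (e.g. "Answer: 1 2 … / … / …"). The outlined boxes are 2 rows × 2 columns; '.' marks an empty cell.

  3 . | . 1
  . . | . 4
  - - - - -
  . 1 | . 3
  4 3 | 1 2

Step 1. [r2c2∈{2}] nothing but 2 survives at r2c2 ⇒ r2c2=2.
Step 2. [r3c1∈{2}] r3c1 is down to just 2. So r3c1=2.
Step 3. [r1c2∈{4}] r1c2 is down to just 4. So r1c2=4.
Step 4. [r2c1∈{1}] r2c1 is down to just 1 ⇒ r2c1=1.
Step 5. [r1c3∈{2}] nothing but 2 survives at r1c3 ⇒ r1c3=2.
Step 6. [r3c3∈{4}] only 4 remains possible at r3c3, so r3c3=4.
Step 7. [r2c3∈{3}] nothing but 3 survives at r2c3, so r2c3=3.

Answer: 3 4 2 1 / 1 2 3 4 / 2 1 4 3 / 4 3 1 2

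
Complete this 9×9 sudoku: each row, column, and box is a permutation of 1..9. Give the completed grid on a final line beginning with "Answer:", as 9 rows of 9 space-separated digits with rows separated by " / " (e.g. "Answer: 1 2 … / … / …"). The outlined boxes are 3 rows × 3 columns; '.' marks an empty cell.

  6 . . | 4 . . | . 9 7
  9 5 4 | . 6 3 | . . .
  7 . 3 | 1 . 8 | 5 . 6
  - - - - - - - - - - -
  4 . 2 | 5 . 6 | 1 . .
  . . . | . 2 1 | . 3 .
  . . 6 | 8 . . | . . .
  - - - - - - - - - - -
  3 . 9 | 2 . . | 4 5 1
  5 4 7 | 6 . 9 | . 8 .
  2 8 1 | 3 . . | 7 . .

Step 1. [r5c4∈{7,9}] in col 4, 9 fits only at r5c4. So r5c4=9.
Step 2. [r6c7∈{2,9}] col 7 places 9 nowhere but r6c7 ⇒ r6c7=9.
Step 3. [r5c9∈{4,5,8}] in row 5, 4 fits only at r5c9. So r5c9=4.
Step 4. [r4c8∈{7}] only 7 remains possible at r4c8 ⇒ r4c8=7.
Step 5. [r1c6∈{2,5}] col 6 places 2 nowhere but r1c6, so r1c6=2.
Step 6. [r6c8∈{2}] r6c8 is down to just 2 ⇒ r6c8=2.
Step 7. [r8c9∈{2,3}] r8c9 is the only open cell in col 9 admitting 3 ⇒ r8c9=3.
Step 8. [r7c6∈{7}] r7c6 has the single candidate 7. So r7c6=7.
Step 9. [r6c5∈{3,4,7}] in col 5, 7 fits only at r6c5. So r6c5=7.
Step 10. [r4c9∈{8}] r4c9 is down to just 8 ⇒ r4c9=8.
Step 11. [r9c6∈{4,5}] col 6 places 5 nowhere but r9c6, so r9c6=5.
Step 12. [r2c7∈{2,8}] row 2 places 8 nowhere but r2c7 ⇒ r2c7=8.
Step 13. [r6c2∈{1,3}] in row 6, 3 fits only at r6c2, so r6c2=3.
Step 14. [r5c1∈{8}] only 8 remains possible at r5c1 ⇒ r5c1=8.
Step 15. [r3c5∈{9}] r3c5's peers cover all but 9. So r3c5=9.
Step 16. [r6c6∈{4}] nothing but 4 survives at r6c6. So r6c6=4.
Step 17. [r9c5∈{4}] r9c5's peers cover all but 4, so r9c5=4.
Step 18. [r9c8∈{6}] only 6 remains possible at r9c8, so r9c8=6.
Step 19. [r6c9∈{5}] r6c9's peers cover all but 5, so r6c9=5.
Step 20. [r1c2∈{1}] r1c2 is down to just 1, so r1c2=1.
Step 21. [r5c7∈{6}] r5c7 has the single candidate 6 ⇒ r5c7=6.
Step 22. [r7c5∈{8}] r7c5's peers cover all but 8, so r7c5=8.
Step 23. [r1c3∈{8}] r1c3 has the single candidate 8 ⇒ r1c3=8.
Step 24. [r4c5∈{3}] only 3 remains possible at r4c5, so r4c5=3.
Step 25. [r2c4∈{7}] nothing but 7 survives at r2c4. So r2c4=7.
Step 26. [r1c5∈{5}] r1c5 is down to just 5. So r1c5=5.
Step 27. [r7c2∈{6}] r7c2 has the single candidate 6. So r7c2=6.
Step 28. [r2c8∈{1}] nothing but 1 survives at r2c8, so r2c8=1.
Step 29. [r3c8∈{4}] nothing but 4 survives at r3c8 ⇒ r3c8=4.
Step 30. [r3c2∈{2}] r3c2 has the single candidate 2 ⇒ r3c2=2.
Step 31. [r5c3∈{5}] r5c3's peers cover all but 5, so r5c3=5.
Step 32. [r6c1∈{1}] r6c1's peers cover all but 1, so r6c1=1.
Step 33. [r8c5∈{1}] only 1 remains possible at r8c5 ⇒ r8c5=1.
Step 34. [r2c9∈{2}] nothing but 2 survives at r2c9, so r2c9=2.
Step 35. [r9c9∈{9}] only 9 remains possible at r9c9 ⇒ r9c9=9.
Step 36. [r5c2∈{7}] r5c2 has the single candidate 7. So r5c2=7.
Step 37. [r1c7∈{3}] r1c7's peers cover all but 3, so r1c7=3.
Step 38. [r8c7∈{2}] only 2 remains possible at r8c7 ⇒ r8c7=2.
Step 39. [r4c2∈{9}] r4c2 is down to just 9, so r4c2=9.

Answer: 6 1 8 4 5 2 3 9 7 / 9 5 4 7 6 3 8 1 2 / 7 2 3 1 9 8 5 4 6 / 4 9 2 5 3 6 1 7 8 / 8 7 5 9 2 1 6 3 4 / 1 3 6 8 7 4 9 2 5 / 3 6 9 2 8 7 4 5 1 / 5 4 7 6 1 9 2 8 3 / 2 8 1 3 4 5 7 6 9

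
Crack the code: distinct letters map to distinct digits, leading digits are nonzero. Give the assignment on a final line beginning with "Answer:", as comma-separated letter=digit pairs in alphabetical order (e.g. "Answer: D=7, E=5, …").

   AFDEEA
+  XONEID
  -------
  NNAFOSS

Step 1. [N] N is the leading digit of a 7-digit sum of two 6-digit numbers; the final carry is exactly 1 ⇒ N=1.
Step 2. [col 1: A + D ≡ S (mod 10)] no forcing yet in column 1 (carry-in 0); S=2 is free and consistent — try it, so S=2.
Step 3. [col 1: A + D ≡ S (mod 10)] A=4 is one option consistent with column 1 (A + D ≡ S (mod 10), carry-in 0) — take it, so A=4.
Step 4. [col 1: A + D ≡ S (mod 10)] in column 1 we have A+D≡S with carry-in 0; given A=4, S=2 and digits 1,2,4 already taken and all letters distinct, that pins D to 8, so D=8.
Step 5. [col 2: E + I ≡ S (mod 10)] no forcing yet in column 2 (carry-in 1); I=5 is free and consistent — try it ⇒ I=5.
Step 6. [col 2: E + I ≡ S (mod 10)] column 2 reads E+I+carry(1)=S with I=5, S=2; with digits 1,2,4,5,8 already taken and all letters distinct, the only value for E is 6 ⇒ E=6.
Step 7. [col 3: E + E ≡ O (mod 10)] column 3 reads E+E+carry(1)=O with E=6; with digits 1,2,4,5,6,8 already taken and all letters distinct, the only value for O is 3, so O=3.
Step 8. [col 4: D + N ≡ F (mod 10)] column 4: given D=8, N=1, carry-in 1, and digits 1,2,3,4,5,6,8 already taken and all letters distinct, D+N≡F (mod 10) forces F=0 ⇒ F=0.
Step 9. [col 6: A + X ≡ N (mod 10)] in column 6 we have A+X≡N with carry-in 0; given A=4, N=1 and digits 0,1,2,3,4,5,6,8 already taken and all letters distinct, that pins X to 7 ⇒ X=7.

Answer: A=4, D=8, E=6, F=0, I=5, N=1, O=3, S=2, X=7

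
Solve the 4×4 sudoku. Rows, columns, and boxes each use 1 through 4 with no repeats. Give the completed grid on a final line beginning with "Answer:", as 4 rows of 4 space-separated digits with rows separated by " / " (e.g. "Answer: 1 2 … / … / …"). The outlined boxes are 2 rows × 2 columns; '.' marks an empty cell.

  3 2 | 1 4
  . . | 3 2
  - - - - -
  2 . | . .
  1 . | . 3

Step 1. [r4c2∈{4}] r4c2 is down to just 4, so r4c2=4.
Step 2. [r3c4∈{1}] nothing but 1 survives at r3c4. So r3c4=1.
Step 3. [r3c2∈{3}] r3c2's peers cover all but 3, so r3c2=3.
Step 4. [r4c3∈{2}] nothing but 2 survives at r4c3 ⇒ r4c3=2.
Step 5. [r3c3∈{4}] r3c3 has the single candidate 4, so r3c3=4.
Step 6. [r2c2∈{1}] r2c2 has the single candidate 1, so r2c2=1.
Step 7. [r2c1∈{4}] only 4 remains possible at r2c1 ⇒ r2c1=4.

Answer: 3 2 1 4 / 4 1 3 2 / 2 3 4 1 / 1 4 2 3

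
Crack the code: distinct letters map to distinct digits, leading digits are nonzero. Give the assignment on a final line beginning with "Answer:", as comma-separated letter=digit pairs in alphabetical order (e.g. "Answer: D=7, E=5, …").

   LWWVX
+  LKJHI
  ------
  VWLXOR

Step 1. [col 1: X + I ≡ R (mod 10)] I=3 is one option consistent with column 1 (X + I ≡ R (mod 10), carry-in 0) — take it. So I=3.
Step 2. [V] the sum has 6 digits but both addends have 5; that extra leading digit V is the final carry, namely 1, so V=1.
Step 3. [col 1: X + I ≡ R (mod 10)] R=5 is one option consistent with column 1 (X + I ≡ R (mod 10), carry-in 0) — take it. So R=5.
Step 4. [col 1: X + I ≡ R (mod 10)] column 1: given I=3, R=5, carry-in 0, and digits 1,3,5 already taken and all letters distinct, X+I≡R (mod 10) forces X=2. So X=2.
Step 5. [col 2: V + H ≡ O (mod 10)] no forcing yet in column 2 (carry-in 0); H=6 is free and consistent — try it. So H=6.
Step 6. [col 2: V + H ≡ O (mod 10)] in column 2 we have V+H≡O with carry-in 0; given V=1, H=6 and digits 1,2,3,5,6 already taken and all letters distinct, that pins O to 7. So O=7.
Step 7. [col 3: W + J ≡ X (mod 10)] W=8 is one option consistent with column 3 (W + J ≡ X (mod 10), carry-in 0) — take it ⇒ W=8.
Step 8. [col 3: W + J ≡ X (mod 10)] column 3: given W=8, X=2, carry-in 0, and digits 1,2,3,5,6,7,8 already taken and all letters distinct, W+J≡X (mod 10) forces J=4, so J=4.
Step 9. [col 4: W + K ≡ L (mod 10)] column 4 reads W+K+carry(1)=L with W=8; with digits 1,2,3,4,5,6,7,8 already taken and all letters distinct, the only value for K is 0. So K=0.
Step 10. [col 4: W + K ≡ L (mod 10)] in column 4 we have W+K≡L with carry-in 1; given W=8, K=0 and digits 0,1,2,3,4,5,6,7,8 already taken and all letters distinct, that pins L to 9, so L=9.

Answer: H=6, I=3, J=4, K=0, L=9, O=7, R=5, V=1, W=8, X=2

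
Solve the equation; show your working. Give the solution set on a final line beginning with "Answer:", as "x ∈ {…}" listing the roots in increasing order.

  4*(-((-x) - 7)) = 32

Step 1. [4*(-((-x) - 7)) = 32] leading coefficient 4: divide by 4, so div: -((-x) - 7) = 8.
Step 2. [-((-x) - 7) = 8] LHS negated; negate both sides, so neg: (-x) - 7 = -8.
Step 3. [(-x) - 7 = -8] 7 comes off first (add 7) ⇒ sub: -x = -1.
Step 4. [-x = -1] flip signs both sides. So neg: x = 1.

Answer: x ∈ {1}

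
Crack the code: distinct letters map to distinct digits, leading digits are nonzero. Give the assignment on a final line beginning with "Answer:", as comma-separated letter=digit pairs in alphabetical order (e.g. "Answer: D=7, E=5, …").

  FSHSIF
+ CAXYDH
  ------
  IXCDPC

Step 1. [col 1: F + H ≡ C (mod 10)] column 1 (F + H ≡ C (mod 10), carry-in 0) doesn't pin F yet; pick F=1 and continue ⇒ F=1.
Step 2. [col 1: F + H ≡ C (mod 10)] column 1 (F + H ≡ C (mod 10), carry-in 0) doesn't pin H yet; pick H=6 and continue ⇒ H=6.
Step 3. [col 1: F + H ≡ C (mod 10)] column 1 reads F+H+carry(0)=C with F=1, H=6; with digits 1,6 already taken and all letters distinct, the only value for C is 7 ⇒ C=7.
Step 4. [col 2: I + D ≡ P (mod 10)] no forcing yet in column 2 (carry-in 0); D=4 is free and consistent — try it, so D=4.
Step 5. [col 2: I + D ≡ P (mod 10)] column 2 (I + D ≡ P (mod 10), carry-in 0) doesn't pin P yet; pick P=3 and continue, so P=3.
Step 6. [col 2: I + D ≡ P (mod 10)] from column 2 (D=4, P=3, carry-in 0, digits 1,3,4,6,7 already taken and all letters distinct): I must equal 9. So I=9.
Step 7. [col 3: S + Y ≡ D (mod 10)] no forcing yet in column 3 (carry-in 1); Y=5 is free and consistent — try it ⇒ Y=5.
Step 8. [col 3: S + Y ≡ D (mod 10)] in column 3 we have S+Y≡D with carry-in 1; given Y=5, D=4 and digits 1,3,4,5,6,7,9 already taken and all letters distinct, that pins S to 8 ⇒ S=8.
Step 9. [col 4: H + X ≡ C (mod 10)] from column 4 (H=6, C=7, carry-in 1, digits 1,3,4,5,6,7,8,9 already taken and all letters distinct): X must equal 0. So X=0.
Step 10. [col 5: S + A ≡ X (mod 10)] column 5: given S=8, X=0, carry-in 0, and digits 0,1,3,4,5,6,7,8,9 already taken and all letters distinct, S+A≡X (mod 10) forces A=2. So A=2.

Answer: A=2, C=7, D=4, F=1, H=6, I=9, P=3, S=8, X=0, Y=5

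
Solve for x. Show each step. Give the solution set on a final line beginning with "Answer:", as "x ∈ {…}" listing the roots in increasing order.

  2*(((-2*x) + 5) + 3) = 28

Step 1. [2*(((-2*x) + 5) + 3) = 28] 2·(inner) — divide through by 2, so div: ((-2*x) + 5) + 3 = 14.
Step 2. [((-2*x) + 5) + 3 = 14] +3 is outermost — subtract 3 both sides. So sub: (-2*x) + 5 = 11.
Step 3. [(-2*x) + 5 = 11] 5 comes off first (subtract 5) ⇒ sub: -2*x = 6.
Step 4. [-2*x = 6] -2·(inner) — divide through by -2. So div: x = -3.

Answer: x ∈ {-3}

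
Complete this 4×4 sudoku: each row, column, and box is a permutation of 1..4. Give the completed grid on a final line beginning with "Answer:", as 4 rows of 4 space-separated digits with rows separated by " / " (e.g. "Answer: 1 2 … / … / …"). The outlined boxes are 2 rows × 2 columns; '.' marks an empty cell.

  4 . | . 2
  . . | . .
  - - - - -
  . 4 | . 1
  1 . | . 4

Step 1. [r2c4∈{3}] r2c4's peers cover all but 3. So r2c4=3.
Step 2. [r3c1∈{2,3}] across col 1, 3 lands solely at r3c1. So r3c1=3.
Step 3. [r1c3∈{1}] nothing but 1 survives at r1c3. So r1c3=1.
Step 4. [r4c2∈{2}] r4c2 is down to just 2, so r4c2=2.
Step 5. [r3c3∈{2}] only 2 remains possible at r3c3, so r3c3=2.
Step 6. [r1c2∈{3}] only 3 remains possible at r1c2. So r1c2=3.
Step 7. [r2c1∈{2}] nothing but 2 survives at r2c1. So r2c1=2.
Step 8. [r4c3∈{3}] only 3 remains possible at r4c3 ⇒ r4c3=3.
Step 9. [r2c2∈{1}] r2c2's peers cover all but 1, so r2c2=1.
Step 10. [r2c3∈{4}] r2c3 is down to just 4, so r2c3=4.

Answer: 4 3 1 2 / 2 1 4 3 / 3 4 2 1 / 1 2 3 4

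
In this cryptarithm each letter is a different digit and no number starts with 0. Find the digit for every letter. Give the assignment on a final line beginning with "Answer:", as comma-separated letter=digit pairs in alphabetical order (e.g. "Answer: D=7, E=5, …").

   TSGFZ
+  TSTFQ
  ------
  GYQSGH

Step 1. [col 1: Z + Q ≡ H (mod 10)] Q=4 is one option consistent with column 1 (Z + Q ≡ H (mod 10), carry-in 0) — take it, so Q=4.
Step 2. [col 1: Z + Q ≡ H (mod 10)] Z=8 is one option consistent with column 1 (Z + Q ≡ H (mod 10), carry-in 0) — take it ⇒ Z=8.
Step 3. [G] adding two 5-digit numbers gives at most 5+1 digits, and here it does — G is that final carry and must be 1, so G=1.
Step 4. [col 1: Z + Q ≡ H (mod 10)] column 1: given Z=8, Q=4, carry-in 0, and digits 1,4,8 already taken and all letters distinct, Z+Q≡H (mod 10) forces H=2. So H=2.
Step 5. [col 2: F + F ≡ G (mod 10)] column 2 (F + F ≡ G (mod 10), carry-in 1) doesn't pin F yet; pick F=0 and continue, so F=0.
Step 6. [col 3: G + T ≡ S (mod 10)] S=7 is one option consistent with column 3 (G + T ≡ S (mod 10), carry-in 0) — take it ⇒ S=7.
Step 7. [col 3: G + T ≡ S (mod 10)] from column 3 (G=1, S=7, carry-in 0, digits 0,1,2,4,7,8 already taken and all letters distinct): T must equal 6. So T=6.
Step 8. [col 5: T + T ≡ Y (mod 10)] column 5 reads T+T+carry(1)=Y with T=6; with digits 0,1,2,4,6,7,8 already taken and all letters distinct, the only value for Y is 3 ⇒ Y=3.

Answer: F=0, G=1, H=2, Q=4, S=7, T=6, Y=3, Z=8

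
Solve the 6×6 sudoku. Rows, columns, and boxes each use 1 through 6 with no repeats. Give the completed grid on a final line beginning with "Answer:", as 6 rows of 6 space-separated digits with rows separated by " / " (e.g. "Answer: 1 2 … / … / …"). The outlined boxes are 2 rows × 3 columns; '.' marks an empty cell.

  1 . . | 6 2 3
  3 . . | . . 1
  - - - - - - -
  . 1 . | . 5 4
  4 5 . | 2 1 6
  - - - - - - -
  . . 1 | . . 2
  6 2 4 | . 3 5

Step 1. [r2c5∈{4}] r2c5 has the single candidate 4. So r2c5=4.
Step 2. [r2c3∈{2,5,6}] across row 2, 2 lands solely at r2c3, so r2c3=2.
Step 3. [r3c4∈{3}] r3c4 has the single candidate 3. So r3c4=3.
Step 4. [r3c3∈{6}] r3c3's peers cover all but 6 ⇒ r3c3=6.
Step 5. [r1c3∈{5}] r1c3 is down to just 5 ⇒ r1c3=5.
Step 6. [r3c1∈{2}] r3c1 is down to just 2 ⇒ r3c1=2.
Step 7. [r6c4∈{1}] r6c4's peers cover all but 1, so r6c4=1.
Step 8. [r2c4∈{5}] only 5 remains possible at r2c4. So r2c4=5.
Step 9. [r5c5∈{6}] nothing but 6 survives at r5c5. So r5c5=6.
Step 10. [r4c3∈{3}] r4c3 has the single candidate 3. So r4c3=3.
Step 11. [r5c2∈{3}] nothing but 3 survives at r5c2 ⇒ r5c2=3.
Step 12. [r5c4∈{4}] only 4 remains possible at r5c4, so r5c4=4.
Step 13. [r5c1∈{5}] r5c1 is down to just 5 ⇒ r5c1=5.
Step 14. [r2c2∈{6}] r2c2 has the single candidate 6 ⇒ r2c2=6.
Step 15. [r1c2∈{4}] nothing but 4 survives at r1c2. So r1c2=4.

Answer: 1 4 5 6 2 3 / 3 6 2 5 4 1 / 2 1 6 3 5 4 / 4 5 3 2 1 6 / 5 3 1 4 6 2 / 6 2 4 1 3 5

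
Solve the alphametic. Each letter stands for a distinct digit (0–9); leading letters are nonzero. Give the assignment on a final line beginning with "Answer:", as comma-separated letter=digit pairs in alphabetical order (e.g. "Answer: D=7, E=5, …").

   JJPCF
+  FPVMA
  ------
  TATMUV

Step 1. [col 1: F + A ≡ V (mod 10)] A=2 is one option consistent with column 1 (F + A ≡ V (mod 10), carry-in 0) — take it. So A=2.
Step 2. [col 1: F + A ≡ V (mod 10)] column 1 (F + A ≡ V (mod 10), carry-in 0) doesn't pin V yet; pick V=9 and continue, so V=9.
Step 3. [col 1: F + A ≡ V (mod 10)] from column 1 (A=2, V=9, carry-in 0, digits 2,9 already taken and all letters distinct): F must equal 7 ⇒ F=7.
Step 4. [col 2: C + M ≡ U (mod 10)] no forcing yet in column 2 (carry-in 0); M=5 is free and consistent — try it. So M=5.
Step 5. [col 2: C + M ≡ U (mod 10)] no forcing yet in column 2 (carry-in 0); C=3 is free and consistent — try it, so C=3.
Step 6. [col 2: C + M ≡ U (mod 10)] from column 2 (C=3, M=5, carry-in 0, digits 2,3,5,7,9 already taken and all letters distinct): U must equal 8 ⇒ U=8.
Step 7. [col 3: P + V ≡ M (mod 10)] from column 3 (V=9, M=5, carry-in 0, digits 2,3,5,7,8,9 already taken and all letters distinct): P must equal 6, so P=6.
Step 8. [col 4: J + P ≡ T (mod 10)] column 4: given P=6, carry-in 1, and digits 2,3,5,6,7,8,9 already taken and all letters distinct, J+P≡T (mod 10) forces J=4, so J=4.
Step 9. [col 4: J + P ≡ T (mod 10)] column 4 reads J+P+carry(1)=T with J=4, P=6; with digits 2,3,4,5,6,7,8,9 already taken and all letters distinct, the only value for T is 1, so T=1.

Answer: A=2, C=3, F=7, J=4, M=5, P=6, T=1, U=8, V=9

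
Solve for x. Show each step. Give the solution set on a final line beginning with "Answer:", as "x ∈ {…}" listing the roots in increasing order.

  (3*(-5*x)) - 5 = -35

Step 1. [(3*(-5*x)) - 5 = -35] the outer -5 inverts by adding 5, so sub: 3*(-5*x) = -30.
Step 2. [3*(-5*x) = -30] leading coefficient 3: divide by 3 ⇒ div: -5*x = -10.
Step 3. [-5*x = -10] -5 out front; divide by -5. So div: x = 2.

Answer: x ∈ {2}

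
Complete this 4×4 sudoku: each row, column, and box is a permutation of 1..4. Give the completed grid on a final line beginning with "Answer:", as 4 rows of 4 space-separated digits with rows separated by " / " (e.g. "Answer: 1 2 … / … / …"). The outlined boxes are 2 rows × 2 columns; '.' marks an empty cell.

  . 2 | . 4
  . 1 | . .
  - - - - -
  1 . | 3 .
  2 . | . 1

Step 1. [r2c4∈{2,3}] r2c4 is the only open cell in col 4 admitting 3 ⇒ r2c4=3.
Step 2. [r4c3∈{4}] only 4 remains possible at r4c3. So r4c3=4.
Step 3. [r3c2∈{4}] r3c2's peers cover all but 4 ⇒ r3c2=4.
Step 4. [r2c1∈{4}] r2c1's peers cover all but 4. So r2c1=4.
Step 5. [r3c4∈{2}] r3c4 has the single candidate 2. So r3c4=2.
Step 6. [r1c1∈{3}] r1c1 has the single candidate 3. So r1c1=3.
Step 7. [r1c3∈{1}] r1c3 has the single candidate 1 ⇒ r1c3=1.
Step 8. [r4c2∈{3}] r4c2 has the single candidate 3. So r4c2=3.
Step 9. [r2c3∈{2}] only 2 remains possible at r2c3, so r2c3=2.

Answer: 3 2 1 4 / 4 1 2 3 / 1 4 3 2 / 2 3 4 1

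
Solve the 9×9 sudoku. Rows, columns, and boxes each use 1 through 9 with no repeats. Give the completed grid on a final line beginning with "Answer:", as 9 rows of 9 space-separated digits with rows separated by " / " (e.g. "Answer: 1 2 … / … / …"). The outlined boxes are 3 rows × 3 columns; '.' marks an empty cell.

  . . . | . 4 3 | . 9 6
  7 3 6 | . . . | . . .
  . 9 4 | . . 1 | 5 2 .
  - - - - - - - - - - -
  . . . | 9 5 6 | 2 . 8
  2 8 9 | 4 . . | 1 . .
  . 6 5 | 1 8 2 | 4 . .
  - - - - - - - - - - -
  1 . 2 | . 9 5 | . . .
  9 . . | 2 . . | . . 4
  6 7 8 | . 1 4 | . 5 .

Step 1. [r2c7∈{8}] r2c7 has the single candidate 8 ⇒ r2c7=8.
Step 2. [r3c9∈{3,7}] r3c9 is the only open cell in row 3 admitting 3. So r3c9=3.
Step 3. [r7c9∈{7}] nothing but 7 survives at r7c9, so r7c9=7.
Step 4. [r5c8∈{3,6,7}] across row 5, 6 lands solely at r5c8. So r5c8=6.
Step 5. [r8c3∈{3}] r8c3 is down to just 3, so r8c3=3.
Step 6. [r8c6∈{7,8}] col 6 places 8 nowhere but r8c6, so r8c6=8.
Step 7. [r8c5∈{6,7}] r8c5 is the only open cell in row 8 admitting 7 ⇒ r8c5=7.
Step 8. [r7c4∈{3,6}] 6 has one home in box 8: r7c4. So r7c4=6.
Step 9. [r1c1∈{5,8}] in col 1, 5 fits only at r1c1. So r1c1=5.
Step 10. [r1c4∈{7,8}] r1c4 is the only open cell in row 1 admitting 8, so r1c4=8.
Step 11. [r6c8∈{3,7}] in row 6, 7 fits only at r6c8 ⇒ r6c8=7.
Step 12. [r4c8∈{3}] r4c8's peers cover all but 3 ⇒ r4c8=3.
Step 13. [r1c3∈{1}] r1c3's peers cover all but 1, so r1c3=1.
Step 14. [r9c7∈{3,9}] r9c7 is the only open cell in col 7 admitting 9, so r9c7=9.
Step 15. [r2c8∈{1,4}] in row 2, 4 fits only at r2c8 ⇒ r2c8=4.
Step 16. [r4c2∈{1,4}] row 4 places 1 nowhere but r4c2 ⇒ r4c2=1.
Step 17. [r9c4∈{3}] r9c4 has the single candidate 3. So r9c4=3.
Step 18. [r1c2∈{2}] only 2 remains possible at r1c2. So r1c2=2.
Step 19. [r4c1∈{4}] r4c1 has the single candidate 4, so r4c1=4.
Step 20. [r2c9∈{1}] r2c9 is down to just 1, so r2c9=1.
Step 21. [r2c5∈{2}] only 2 remains possible at r2c5 ⇒ r2c5=2.
Step 22. [r6c9∈{9}] only 9 remains possible at r6c9 ⇒ r6c9=9.
Step 23. [r9c9∈{2}] nothing but 2 survives at r9c9. So r9c9=2.
Step 24. [r2c6∈{9}] only 9 remains possible at r2c6 ⇒ r2c6=9.
Step 25. [r8c7∈{6}] r8c7's peers cover all but 6 ⇒ r8c7=6.
Step 26. [r8c8∈{1}] r8c8 is down to just 1. So r8c8=1.
Step 27. [r4c3∈{7}] only 7 remains possible at r4c3. So r4c3=7.
Step 28. [r7c8∈{8}] only 8 remains possible at r7c8 ⇒ r7c8=8.
Step 29. [r3c1∈{8}] r3c1 has the single candidate 8, so r3c1=8.
Step 30. [r3c4∈{7}] r3c4's peers cover all but 7, so r3c4=7.
Step 31. [r6c1∈{3}] only 3 remains possible at r6c1 ⇒ r6c1=3.
Step 32. [r5c5∈{3}] nothing but 3 survives at r5c5, so r5c5=3.
Step 33. [r3c5∈{6}] r3c5 is down to just 6, so r3c5=6.
Step 34. [r5c6∈{7}] nothing but 7 survives at r5c6. So r5c6=7.
Step 35. [r7c2∈{4}] r7c2 is down to just 4, so r7c2=4.
Step 36. [r2c4∈{5}] r2c4 is down to just 5 ⇒ r2c4=5.
Step 37. [r8c2∈{5}] only 5 remains possible at r8c2, so r8c2=5.
Step 38. [r7c7∈{3}] r7c7's peers cover all but 3 ⇒ r7c7=3.
Step 39. [r5c9∈{5}] r5c9's peers cover all but 5 ⇒ r5c9=5.
Step 40. [r1c7∈{7}] r1c7 has the single candidate 7, so r1c7=7.

Answer: 5 2 1 8 4 3 7 9 6 / 7 3 6 5 2 9 8 4 1 / 8 9 4 7 6 1 5 2 3 / 4 1 7 9 5 6 2 3 8 / 2 8 9 4 3 7 1 6 5 / 3 6 5 1 8 2 4 7 9 / 1 4 2 6 9 5 3 8 7 / 9 5 3 2 7 8 6 1 4 / 6 7 8 3 1 4 9 5 2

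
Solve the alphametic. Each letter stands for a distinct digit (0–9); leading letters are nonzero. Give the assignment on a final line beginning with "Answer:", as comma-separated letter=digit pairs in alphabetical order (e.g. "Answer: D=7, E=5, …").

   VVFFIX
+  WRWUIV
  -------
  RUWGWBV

Step 1. [R] R is the leading digit of a 7-digit sum of two 6-digit numbers; the final carry is exactly 1. So R=1.
Step 2. [col 1: X + V ≡ V (mod 10)] column 1: given nothing yet, carry-in 0, and digits 1 already taken and all letters distinct, X+V≡V (mod 10) forces X=0, so X=0.
Step 3. [col 1: X + V ≡ V (mod 10)] no forcing yet in column 1 (carry-in 0); V=7 is free and consistent — try it, so V=7.
Step 4. [col 2: I + I ≡ B (mod 10)] column 2 (I + I ≡ B (mod 10), carry-in 0) doesn't pin I yet; pick I=4 and continue. So I=4.
Step 5. [col 2: I + I ≡ B (mod 10)] column 2 reads I+I+carry(0)=B with I=4; with digits 0,1,4,7 already taken and all letters distinct, the only value for B is 8 ⇒ B=8.
Step 6. [col 3: F + U ≡ W (mod 10)] several values work for F in column 3 (F + U ≡ W (mod 10), carry-in 0); try F=3, so F=3.
Step 7. [col 3: F + U ≡ W (mod 10)] column 3 (F + U ≡ W (mod 10), carry-in 0) doesn't pin U yet; pick U=6 and continue, so U=6.
Step 8. [col 3: F + U ≡ W (mod 10)] in column 3 we have F+U≡W with carry-in 0; given F=3, U=6 and digits 0,1,3,4,6,7,8 already taken and all letters distinct, that pins W to 9. So W=9.
Step 9. [col 4: F + W ≡ G (mod 10)] column 4: given F=3, W=9, carry-in 0, and digits 0,1,3,4,6,7,8,9 already taken and all letters distinct, F+W≡G (mod 10) forces G=2 ⇒ G=2.

Answer: B=8, F=3, G=2, I=4, R=1, U=6, V=7, W=9, X=0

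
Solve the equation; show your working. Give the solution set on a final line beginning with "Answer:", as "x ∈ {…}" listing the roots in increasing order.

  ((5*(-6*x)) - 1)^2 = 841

Step 1. [((5*(-6*x)) - 1)^2 = 841] LHS squared, RHS 841 ≥ 0: apply √ (±) ⇒ sqrt: (5*(-6*x)) - 1 = 29 or -29.
Step 2. [(5*(-6*x)) - 1 = 29 or -29] the outer -1 inverts by adding 1 ⇒ sub: 5*(-6*x) = 30 or -28.
Step 3. [5*(-6*x) = 30 or -28] 5·(inner) — divide through by 5, so div: -6*x = 6 or -28/5.
Step 4. [-6*x = 6 or -28/5] -6·(inner) — divide through by -6, so div: x = -1 or 14/15.

Answer: x ∈ {-1, 14/15}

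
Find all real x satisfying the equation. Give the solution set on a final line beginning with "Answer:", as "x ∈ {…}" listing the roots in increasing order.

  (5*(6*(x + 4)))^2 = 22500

Step 1. [(5*(6*(x + 4)))^2 = 22500] LHS squared, RHS 22500 ≥ 0: apply √ (±). So sqrt: 5*(6*(x + 4)) = 150 or -150.
Step 2. [5*(6*(x + 4)) = 150 or -150] 5·(inner) — divide through by 5 ⇒ div: 6*(x + 4) = 30 or -30.
Step 3. [6*(x + 4) = 30 or -30] divide by the outer 6. So div: x + 4 = 5 or -5.
Step 4. [x + 4 = 5 or -5] the outer +4 inverts by subtracting 4 ⇒ sub: x = 1 or -9.

Answer: x ∈ {-9, 1}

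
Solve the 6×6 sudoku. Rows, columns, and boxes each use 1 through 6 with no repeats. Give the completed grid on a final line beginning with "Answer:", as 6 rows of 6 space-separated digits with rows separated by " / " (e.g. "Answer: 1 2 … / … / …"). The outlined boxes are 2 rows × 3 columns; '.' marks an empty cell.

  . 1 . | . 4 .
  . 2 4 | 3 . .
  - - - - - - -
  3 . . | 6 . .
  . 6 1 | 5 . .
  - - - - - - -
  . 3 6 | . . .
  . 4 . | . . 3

Step 1. [r3c6∈{1,2,4}] r3c6 is the only open cell in row 3 admitting 4, so r3c6=4.
Step 2. [r4c6∈{2}] r4c6's peers cover all but 2. So r4c6=2.
Step 3. [r6c5∈{1,2,5,6}] r6c5 is the only open cell in row 6 admitting 6. So r6c5=6.
Step 4. [r5c5∈{1,2,5}] col 5 places 2 nowhere but r5c5 ⇒ r5c5=2.
Step 5. [r2c5∈{1,5}] r2c5 is the only open cell in col 5 admitting 5. So r2c5=5.
Step 6. [r6c1∈{1,2,5}] across col 1, 2 lands solely at r6c1 ⇒ r6c1=2.
Step 7. [r5c1∈{1,5}] r5c1 is the only open cell in col 1 admitting 1 ⇒ r5c1=1.
Step 8. [r2c1∈{6}] r2c1's peers cover all but 6, so r2c1=6.
Step 9. [r6c3∈{5}] r6c3's peers cover all but 5, so r6c3=5.
Step 10. [r1c3∈{3}] r1c3's peers cover all but 3 ⇒ r1c3=3.
Step 11. [r6c4∈{1}] only 1 remains possible at r6c4. So r6c4=1.
Step 12. [r3c5∈{1}] r3c5's peers cover all but 1 ⇒ r3c5=1.
Step 13. [r4c1∈{4}] nothing but 4 survives at r4c1, so r4c1=4.
Step 14. [r3c3∈{2}] r3c3 has the single candidate 2. So r3c3=2.
Step 15. [r4c5∈{3}] only 3 remains possible at r4c5 ⇒ r4c5=3.
Step 16. [r3c2∈{5}] nothing but 5 survives at r3c2, so r3c2=5.
Step 17. [r1c1∈{5}] nothing but 5 survives at r1c1. So r1c1=5.
Step 18. [r2c6∈{1}] r2c6 is down to just 1, so r2c6=1.
Step 19. [r5c6∈{5}] r5c6 is down to just 5, so r5c6=5.
Step 20. [r5c4∈{4}] only 4 remains possible at r5c4, so r5c4=4.
Step 21. [r1c6∈{6}] r1c6 has the single candidate 6, so r1c6=6.
Step 22. [r1c4∈{2}] r1c4 is down to just 2 ⇒ r1c4=2.

Answer: 5 1 3 2 4 6 / 6 2 4 3 5 1 / 3 5 2 6 1 4 / 4 6 1 5 3 2 / 1 3 6 4 2 5 / 2 4 5 1 6 3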